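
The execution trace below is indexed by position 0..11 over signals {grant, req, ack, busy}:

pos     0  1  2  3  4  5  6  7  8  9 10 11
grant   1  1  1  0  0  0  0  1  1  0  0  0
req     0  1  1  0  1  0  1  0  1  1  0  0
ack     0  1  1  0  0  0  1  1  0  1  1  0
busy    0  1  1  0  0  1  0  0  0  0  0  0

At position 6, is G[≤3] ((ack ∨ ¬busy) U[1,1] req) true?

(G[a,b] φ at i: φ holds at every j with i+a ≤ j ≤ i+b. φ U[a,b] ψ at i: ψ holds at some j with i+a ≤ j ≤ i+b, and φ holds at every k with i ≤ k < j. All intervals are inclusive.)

Does not hold

Check ((ack ∨ ¬busy) U[1,1] req) at every j in [6,9]:
  j=6: fails
  j=7: holds
  j=8: holds
  j=9: fails
Fails at j=6 → formula fails.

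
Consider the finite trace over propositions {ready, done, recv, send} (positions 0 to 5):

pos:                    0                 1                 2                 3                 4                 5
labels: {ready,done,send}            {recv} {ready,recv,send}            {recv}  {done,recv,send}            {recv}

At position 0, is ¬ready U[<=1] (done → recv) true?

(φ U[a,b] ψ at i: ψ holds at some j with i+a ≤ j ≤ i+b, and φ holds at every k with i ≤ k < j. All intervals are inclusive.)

No

Need some j in [0,1] with (done → recv), and ¬ready at every k in [0,j-1].
  j=0: (done → recv) false.
  j=1: (done → recv) holds, but ¬ready fails at k=0 → not this j.
No j in the window works → until fails.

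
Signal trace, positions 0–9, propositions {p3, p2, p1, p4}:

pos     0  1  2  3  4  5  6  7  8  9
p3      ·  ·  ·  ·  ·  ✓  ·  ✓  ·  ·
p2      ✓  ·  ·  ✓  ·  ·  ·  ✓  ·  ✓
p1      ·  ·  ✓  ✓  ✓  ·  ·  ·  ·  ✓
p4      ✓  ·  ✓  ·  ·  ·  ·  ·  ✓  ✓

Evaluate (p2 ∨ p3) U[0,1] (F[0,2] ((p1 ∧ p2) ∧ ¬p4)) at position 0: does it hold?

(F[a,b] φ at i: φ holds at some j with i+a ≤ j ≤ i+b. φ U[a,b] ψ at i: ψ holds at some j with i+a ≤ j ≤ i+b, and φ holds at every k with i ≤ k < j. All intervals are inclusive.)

Need some j in [0,1] with F[0,2] ((p1 ∧ p2) ∧ ¬p4), and (p2 ∨ p3) at every k in [0,j-1].
  j=0: F[0,2] ((p1 ∧ p2) ∧ ¬p4) — fails (none in [0,2]).
  j=1: F[0,2] ((p1 ∧ p2) ∧ ¬p4) holds; (p2 ∨ p3) holds at every k in [0,0] → satisfied.

Yes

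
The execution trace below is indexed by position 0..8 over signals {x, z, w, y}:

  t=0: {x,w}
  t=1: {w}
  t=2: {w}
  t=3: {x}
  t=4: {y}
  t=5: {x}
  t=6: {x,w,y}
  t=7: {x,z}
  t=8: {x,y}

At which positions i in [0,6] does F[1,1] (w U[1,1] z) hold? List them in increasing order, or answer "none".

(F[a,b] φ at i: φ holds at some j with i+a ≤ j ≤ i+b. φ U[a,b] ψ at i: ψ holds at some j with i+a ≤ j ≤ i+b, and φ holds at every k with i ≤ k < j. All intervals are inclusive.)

5

Evaluate at each i in [0,6]:
  i=0: ✗ (none in [1,1])
  i=1: ✗ (none in [2,2])
  i=2: ✗ (none in [3,3])
  i=3: ✗ (none in [4,4])
  i=4: ✗ (none in [5,5])
  i=5: ✓ (witness j=6)
  i=6: ✗ (none in [7,7])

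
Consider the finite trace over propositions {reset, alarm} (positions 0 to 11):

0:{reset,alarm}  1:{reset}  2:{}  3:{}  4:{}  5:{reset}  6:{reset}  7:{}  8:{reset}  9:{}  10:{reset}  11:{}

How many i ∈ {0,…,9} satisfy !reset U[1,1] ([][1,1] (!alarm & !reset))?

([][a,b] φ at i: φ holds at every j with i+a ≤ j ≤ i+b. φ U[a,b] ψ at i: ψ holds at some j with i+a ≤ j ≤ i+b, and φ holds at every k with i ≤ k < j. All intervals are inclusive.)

Evaluate at each i in [0,9]:
  i=0: ✗ (lhs fails at k=0 before rhs at j=1)
  i=1: ✗ (lhs fails at k=1 before rhs at j=2)
  i=2: ✓ (rhs at j=3; lhs holds on [2,2])
  i=3: ✗ (no rhs in [4,4])
  i=4: ✗ (no rhs in [5,5])
  i=5: ✗ (lhs fails at k=5 before rhs at j=6)
  i=6: ✗ (no rhs in [7,7])
  i=7: ✓ (rhs at j=8; lhs holds on [7,7])
  i=8: ✗ (no rhs in [9,9])
  i=9: ✓ (rhs at j=10; lhs holds on [9,9])
Positions where it holds: {2, 7, 9} → 3.

3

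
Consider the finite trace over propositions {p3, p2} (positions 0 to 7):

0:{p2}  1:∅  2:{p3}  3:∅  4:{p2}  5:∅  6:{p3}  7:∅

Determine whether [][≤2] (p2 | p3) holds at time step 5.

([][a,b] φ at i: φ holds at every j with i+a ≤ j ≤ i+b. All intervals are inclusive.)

Does not hold

Check (p2 | p3) at every j in [5,7]:
  j=5: false
  j=6: true
  j=7: false
Fails at j=5 → formula fails.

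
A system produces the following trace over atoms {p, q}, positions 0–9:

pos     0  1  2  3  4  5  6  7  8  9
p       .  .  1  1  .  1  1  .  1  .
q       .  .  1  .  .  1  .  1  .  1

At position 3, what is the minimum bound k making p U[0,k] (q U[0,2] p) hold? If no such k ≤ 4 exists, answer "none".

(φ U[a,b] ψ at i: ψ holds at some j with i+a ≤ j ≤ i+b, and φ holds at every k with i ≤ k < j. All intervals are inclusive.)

0

Need earliest j ≥ 3 with (q U[0,2] p), and p at every k in [3,j-1].
  j=3: rhs holds (empty prefix). k = 0.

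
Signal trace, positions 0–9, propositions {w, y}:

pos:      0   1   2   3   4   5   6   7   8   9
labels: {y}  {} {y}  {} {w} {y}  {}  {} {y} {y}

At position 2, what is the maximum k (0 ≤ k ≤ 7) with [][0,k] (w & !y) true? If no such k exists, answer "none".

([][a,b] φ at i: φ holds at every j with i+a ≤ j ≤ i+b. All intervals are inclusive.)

none

(w & !y) must hold from j=2 onward; find where it first fails.
  j=2: fails → no k works.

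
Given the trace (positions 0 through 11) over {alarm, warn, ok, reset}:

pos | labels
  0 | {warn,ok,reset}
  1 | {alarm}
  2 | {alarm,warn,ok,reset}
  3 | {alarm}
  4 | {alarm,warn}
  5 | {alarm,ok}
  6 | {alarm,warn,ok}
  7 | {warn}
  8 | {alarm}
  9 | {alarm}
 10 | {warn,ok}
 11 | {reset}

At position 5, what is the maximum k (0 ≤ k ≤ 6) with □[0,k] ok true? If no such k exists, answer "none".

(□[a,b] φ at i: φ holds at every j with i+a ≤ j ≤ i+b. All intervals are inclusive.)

1

ok must hold from j=5 onward; find where it first fails.
  j=5: holds
  j=6: holds
  j=7: fails
Holds on [5,6], so largest k = 1.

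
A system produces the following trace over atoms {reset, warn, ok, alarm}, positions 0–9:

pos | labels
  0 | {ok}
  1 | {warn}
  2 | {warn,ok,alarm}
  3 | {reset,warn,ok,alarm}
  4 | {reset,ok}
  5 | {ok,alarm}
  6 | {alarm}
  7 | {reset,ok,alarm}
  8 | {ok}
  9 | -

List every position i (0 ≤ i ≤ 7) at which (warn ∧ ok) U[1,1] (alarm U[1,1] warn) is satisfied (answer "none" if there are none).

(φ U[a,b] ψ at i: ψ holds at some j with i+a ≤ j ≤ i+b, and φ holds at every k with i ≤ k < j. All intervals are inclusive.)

Evaluate at each i in [0,7]:
  i=0: ✗ (no rhs in [1,1])
  i=1: ✗ (lhs fails at k=1 before rhs at j=2)
  i=2: ✗ (no rhs in [3,3])
  i=3: ✗ (no rhs in [4,4])
  i=4: ✗ (no rhs in [5,5])
  i=5: ✗ (no rhs in [6,6])
  i=6: ✗ (no rhs in [7,7])
  i=7: ✗ (no rhs in [8,8])

none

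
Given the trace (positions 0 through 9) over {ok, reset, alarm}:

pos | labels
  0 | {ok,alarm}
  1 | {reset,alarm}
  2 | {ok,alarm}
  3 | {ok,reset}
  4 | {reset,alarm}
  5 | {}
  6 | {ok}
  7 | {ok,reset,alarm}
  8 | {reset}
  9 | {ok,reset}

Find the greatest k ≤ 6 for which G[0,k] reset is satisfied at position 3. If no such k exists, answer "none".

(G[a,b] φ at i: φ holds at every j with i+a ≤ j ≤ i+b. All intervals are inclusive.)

reset must hold from j=3 onward; find where it first fails.
  j=3: holds
  j=4: holds
  j=5: fails
Holds on [3,4], so largest k = 1.

1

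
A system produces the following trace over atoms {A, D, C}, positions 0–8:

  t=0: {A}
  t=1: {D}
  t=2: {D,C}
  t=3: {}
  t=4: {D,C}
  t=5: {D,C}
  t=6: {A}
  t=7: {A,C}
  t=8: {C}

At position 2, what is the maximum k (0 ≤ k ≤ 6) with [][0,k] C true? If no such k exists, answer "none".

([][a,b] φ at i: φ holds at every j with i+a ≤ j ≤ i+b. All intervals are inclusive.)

C must hold from j=2 onward; find where it first fails.
  j=2: holds
  j=3: fails
Holds on [2,2], so largest k = 0.

0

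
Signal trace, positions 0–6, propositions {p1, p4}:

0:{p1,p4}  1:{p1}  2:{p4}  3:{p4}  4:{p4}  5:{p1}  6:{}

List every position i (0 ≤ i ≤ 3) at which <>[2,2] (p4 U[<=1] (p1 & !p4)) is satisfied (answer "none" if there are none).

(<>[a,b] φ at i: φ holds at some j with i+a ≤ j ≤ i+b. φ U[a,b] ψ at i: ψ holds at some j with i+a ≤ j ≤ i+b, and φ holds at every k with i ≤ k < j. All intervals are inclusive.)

2, 3

Evaluate at each i in [0,3]:
  i=0: ✗ (none in [2,2])
  i=1: ✗ (none in [3,3])
  i=2: ✓ (witness j=4)
  i=3: ✓ (witness j=5)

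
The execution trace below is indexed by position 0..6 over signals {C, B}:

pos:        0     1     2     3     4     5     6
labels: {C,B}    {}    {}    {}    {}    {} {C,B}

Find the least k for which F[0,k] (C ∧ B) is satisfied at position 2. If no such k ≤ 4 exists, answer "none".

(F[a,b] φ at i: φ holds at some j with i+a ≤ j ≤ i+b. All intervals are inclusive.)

4

Scan j = 2,3,… for (C ∧ B):
  j=2: fails
  j=3: fails
  j=4: fails
  j=5: fails
  j=6: holds
First hit at j=6, so smallest k = 6-2 = 4.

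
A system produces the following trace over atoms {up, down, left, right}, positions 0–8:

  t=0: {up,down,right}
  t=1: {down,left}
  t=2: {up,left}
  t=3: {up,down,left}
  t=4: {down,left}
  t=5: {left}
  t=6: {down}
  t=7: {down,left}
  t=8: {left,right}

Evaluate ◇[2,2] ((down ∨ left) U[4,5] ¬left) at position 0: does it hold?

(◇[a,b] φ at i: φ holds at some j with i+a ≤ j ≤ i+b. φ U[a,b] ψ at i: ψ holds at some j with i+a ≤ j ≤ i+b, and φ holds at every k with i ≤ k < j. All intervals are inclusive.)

Check ((down ∨ left) U[4,5] ¬left) at each j in [2,2]:
  j=2: holds
Found at j=2 → formula holds.

True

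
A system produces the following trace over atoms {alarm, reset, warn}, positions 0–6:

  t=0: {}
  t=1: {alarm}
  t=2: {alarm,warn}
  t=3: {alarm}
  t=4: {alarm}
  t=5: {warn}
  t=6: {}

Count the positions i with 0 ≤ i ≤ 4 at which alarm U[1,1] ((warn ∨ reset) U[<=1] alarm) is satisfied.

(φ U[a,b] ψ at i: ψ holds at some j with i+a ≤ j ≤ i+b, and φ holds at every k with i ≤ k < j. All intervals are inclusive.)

Evaluate at each i in [0,4]:
  i=0: ✗ (lhs fails at k=0 before rhs at j=1)
  i=1: ✓ (rhs at j=2; lhs holds on [1,1])
  i=2: ✓ (rhs at j=3; lhs holds on [2,2])
  i=3: ✓ (rhs at j=4; lhs holds on [3,3])
  i=4: ✗ (no rhs in [5,5])
Positions where it holds: {1, 2, 3} → 3.

3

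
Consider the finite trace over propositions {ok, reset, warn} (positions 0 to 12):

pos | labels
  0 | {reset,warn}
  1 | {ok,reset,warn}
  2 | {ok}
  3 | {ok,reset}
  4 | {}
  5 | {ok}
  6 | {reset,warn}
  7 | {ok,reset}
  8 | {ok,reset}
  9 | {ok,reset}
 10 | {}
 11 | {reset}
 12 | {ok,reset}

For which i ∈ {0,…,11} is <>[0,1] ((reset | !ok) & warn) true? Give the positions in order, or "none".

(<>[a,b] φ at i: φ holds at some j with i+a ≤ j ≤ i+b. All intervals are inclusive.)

0, 1, 5, 6

Evaluate at each i in [0,11]:
  i=0: ✓ (witness j=0)
  i=1: ✓ (witness j=1)
  i=2: ✗ (none in [2,3])
  i=3: ✗ (none in [3,4])
  i=4: ✗ (none in [4,5])
  i=5: ✓ (witness j=6)
  i=6: ✓ (witness j=6)
  i=7: ✗ (none in [7,8])
  i=8: ✗ (none in [8,9])
  i=9: ✗ (none in [9,10])
  i=10: ✗ (none in [10,11])
  i=11: ✗ (none in [11,12])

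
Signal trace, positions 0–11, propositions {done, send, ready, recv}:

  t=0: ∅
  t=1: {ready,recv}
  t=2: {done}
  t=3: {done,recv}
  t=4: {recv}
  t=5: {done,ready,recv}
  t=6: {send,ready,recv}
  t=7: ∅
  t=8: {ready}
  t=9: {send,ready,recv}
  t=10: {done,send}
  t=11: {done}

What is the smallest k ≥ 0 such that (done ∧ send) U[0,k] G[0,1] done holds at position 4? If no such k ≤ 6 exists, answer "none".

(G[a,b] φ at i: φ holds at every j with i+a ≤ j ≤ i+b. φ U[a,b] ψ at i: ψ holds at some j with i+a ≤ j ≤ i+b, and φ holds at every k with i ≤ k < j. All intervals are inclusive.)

Need earliest j ≥ 4 with G[0,1] done, and (done ∧ send) at every k in [4,j-1].
  j=4: rhs fails.
  j=5: rhs fails.
  j=6: rhs fails.
  j=7: rhs fails.
  j=8: rhs fails.
  j=9: rhs fails.
  j=10: rhs holds but lhs fails at k=4.
No witness within the range → none.

none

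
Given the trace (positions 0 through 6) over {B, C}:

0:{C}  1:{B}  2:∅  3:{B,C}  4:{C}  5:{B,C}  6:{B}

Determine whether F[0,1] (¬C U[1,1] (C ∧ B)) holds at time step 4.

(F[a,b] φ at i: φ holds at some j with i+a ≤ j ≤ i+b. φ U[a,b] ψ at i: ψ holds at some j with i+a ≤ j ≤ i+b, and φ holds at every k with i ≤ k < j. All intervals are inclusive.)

Check (¬C U[1,1] (C ∧ B)) at each j in [4,5]:
  j=4: fails
  j=5: fails
No position in the window satisfies it → formula fails.

Does not hold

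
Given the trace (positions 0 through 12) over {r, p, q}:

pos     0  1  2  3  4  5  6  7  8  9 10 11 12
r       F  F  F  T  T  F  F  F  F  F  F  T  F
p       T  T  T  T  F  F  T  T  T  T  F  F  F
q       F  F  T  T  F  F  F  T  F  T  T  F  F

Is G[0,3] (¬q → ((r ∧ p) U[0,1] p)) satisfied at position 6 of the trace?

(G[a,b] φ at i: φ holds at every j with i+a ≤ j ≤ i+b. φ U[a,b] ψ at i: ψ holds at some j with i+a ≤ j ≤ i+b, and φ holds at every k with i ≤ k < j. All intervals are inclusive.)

Holds

Check (¬q → ((r ∧ p) U[0,1] p)) at every j in [6,9]:
  j=6: antecedent true; consequent holds → ✓
  j=7: antecedent false → ✓
  j=8: antecedent true; consequent holds → ✓
  j=9: antecedent false → ✓
All positions satisfy it → formula holds.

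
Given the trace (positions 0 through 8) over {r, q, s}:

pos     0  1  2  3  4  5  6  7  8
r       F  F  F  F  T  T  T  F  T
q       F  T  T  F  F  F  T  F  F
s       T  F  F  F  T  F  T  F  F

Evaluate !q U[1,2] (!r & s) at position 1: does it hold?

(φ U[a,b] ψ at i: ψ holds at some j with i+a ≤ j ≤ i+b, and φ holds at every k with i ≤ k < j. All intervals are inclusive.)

Need some j in [2,3] with (!r & s), and !q at every k in [1,j-1].
  j=2: (!r & s) false.
  j=3: (!r & s) false.
No j in the window works → until fails.

No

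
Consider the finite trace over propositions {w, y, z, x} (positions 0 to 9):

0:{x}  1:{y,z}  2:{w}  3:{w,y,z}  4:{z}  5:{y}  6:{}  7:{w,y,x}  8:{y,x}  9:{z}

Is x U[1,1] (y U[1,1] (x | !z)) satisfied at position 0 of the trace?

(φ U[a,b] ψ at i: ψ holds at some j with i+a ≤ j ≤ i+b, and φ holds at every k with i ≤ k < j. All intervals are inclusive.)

True

Need some j in [1,1] with (y U[1,1] (x | !z)), and x at every k in [0,j-1].
  j=1: (y U[1,1] (x | !z)) holds; x holds at every k in [0,0] → satisfied.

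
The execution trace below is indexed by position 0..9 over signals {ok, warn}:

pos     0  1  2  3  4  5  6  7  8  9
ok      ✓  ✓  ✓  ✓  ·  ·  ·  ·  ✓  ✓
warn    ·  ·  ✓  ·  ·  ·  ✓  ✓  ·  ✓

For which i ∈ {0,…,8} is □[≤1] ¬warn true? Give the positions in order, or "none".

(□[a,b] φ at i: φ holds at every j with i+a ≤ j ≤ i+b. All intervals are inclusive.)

0, 3, 4

Evaluate at each i in [0,8]:
  i=0: ✓ (all of [0,1])
  i=1: ✗ (fails at j=2)
  i=2: ✗ (fails at j=2)
  i=3: ✓ (all of [3,4])
  i=4: ✓ (all of [4,5])
  i=5: ✗ (fails at j=6)
  i=6: ✗ (fails at j=6)
  i=7: ✗ (fails at j=7)
  i=8: ✗ (fails at j=9)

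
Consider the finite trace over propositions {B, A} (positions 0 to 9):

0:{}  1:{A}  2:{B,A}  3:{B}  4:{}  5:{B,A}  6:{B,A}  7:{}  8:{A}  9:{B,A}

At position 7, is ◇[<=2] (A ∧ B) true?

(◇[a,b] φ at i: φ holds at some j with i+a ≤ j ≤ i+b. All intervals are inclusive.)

Holds

Check (A ∧ B) at each j in [7,9]:
  j=7: false
  j=8: false
  j=9: true
Found at j=9 → formula holds.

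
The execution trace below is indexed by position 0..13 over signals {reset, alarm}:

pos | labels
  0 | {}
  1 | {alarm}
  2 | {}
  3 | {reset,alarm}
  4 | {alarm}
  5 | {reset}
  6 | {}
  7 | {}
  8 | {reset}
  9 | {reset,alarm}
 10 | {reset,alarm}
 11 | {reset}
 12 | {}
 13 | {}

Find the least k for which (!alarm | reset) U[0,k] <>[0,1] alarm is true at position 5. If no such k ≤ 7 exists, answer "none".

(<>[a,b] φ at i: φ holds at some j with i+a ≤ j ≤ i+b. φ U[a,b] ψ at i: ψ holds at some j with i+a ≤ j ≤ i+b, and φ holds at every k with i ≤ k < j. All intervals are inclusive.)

Need earliest j ≥ 5 with <>[0,1] alarm, and (!alarm | reset) at every k in [5,j-1].
  j=5: rhs fails.
  j=6: rhs fails.
  j=7: rhs fails.
  j=8: rhs holds; lhs holds on [5,7]. k = 3.

3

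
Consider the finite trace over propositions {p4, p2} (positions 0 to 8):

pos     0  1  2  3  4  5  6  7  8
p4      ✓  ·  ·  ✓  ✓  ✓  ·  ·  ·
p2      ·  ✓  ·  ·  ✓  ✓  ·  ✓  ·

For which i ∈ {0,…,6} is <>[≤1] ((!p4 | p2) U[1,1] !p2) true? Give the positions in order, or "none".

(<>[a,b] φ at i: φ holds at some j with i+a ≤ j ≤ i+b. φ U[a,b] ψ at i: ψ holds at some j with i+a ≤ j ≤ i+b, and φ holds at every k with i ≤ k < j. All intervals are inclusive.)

0, 1, 2, 4, 5, 6

Evaluate at each i in [0,6]:
  i=0: ✓ (witness j=1)
  i=1: ✓ (witness j=1)
  i=2: ✓ (witness j=2)
  i=3: ✗ (none in [3,4])
  i=4: ✓ (witness j=5)
  i=5: ✓ (witness j=5)
  i=6: ✓ (witness j=7)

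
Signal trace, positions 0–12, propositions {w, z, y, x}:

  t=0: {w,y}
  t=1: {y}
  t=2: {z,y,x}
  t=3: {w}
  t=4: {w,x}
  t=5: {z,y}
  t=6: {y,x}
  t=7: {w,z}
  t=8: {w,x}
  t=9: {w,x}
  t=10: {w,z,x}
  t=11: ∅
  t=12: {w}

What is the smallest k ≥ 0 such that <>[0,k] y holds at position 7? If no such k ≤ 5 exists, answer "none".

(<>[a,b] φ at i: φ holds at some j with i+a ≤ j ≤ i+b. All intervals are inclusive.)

none

Scan j = 7,8,… for y:
  j=7: fails
  j=8: fails
  j=9: fails
  j=10: fails
  j=11: fails
  j=12: fails
No j in [7,12] satisfies it → none.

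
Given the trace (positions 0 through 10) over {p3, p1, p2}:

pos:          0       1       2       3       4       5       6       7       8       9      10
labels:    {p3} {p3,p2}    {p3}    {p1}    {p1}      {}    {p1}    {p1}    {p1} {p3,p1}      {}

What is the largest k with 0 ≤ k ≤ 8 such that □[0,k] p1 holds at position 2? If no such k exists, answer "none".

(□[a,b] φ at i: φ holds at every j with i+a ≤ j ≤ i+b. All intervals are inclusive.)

p1 must hold from j=2 onward; find where it first fails.
  j=2: fails → no k works.

none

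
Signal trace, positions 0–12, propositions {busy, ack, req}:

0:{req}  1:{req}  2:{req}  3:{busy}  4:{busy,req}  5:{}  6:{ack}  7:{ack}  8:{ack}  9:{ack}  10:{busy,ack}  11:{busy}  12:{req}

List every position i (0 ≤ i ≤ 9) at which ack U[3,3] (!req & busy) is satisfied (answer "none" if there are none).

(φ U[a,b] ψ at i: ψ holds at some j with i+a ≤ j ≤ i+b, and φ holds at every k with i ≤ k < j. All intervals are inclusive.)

Evaluate at each i in [0,9]:
  i=0: ✗ (lhs fails at k=0 before rhs at j=3)
  i=1: ✗ (no rhs in [4,4])
  i=2: ✗ (no rhs in [5,5])
  i=3: ✗ (no rhs in [6,6])
  i=4: ✗ (no rhs in [7,7])
  i=5: ✗ (no rhs in [8,8])
  i=6: ✗ (no rhs in [9,9])
  i=7: ✓ (rhs at j=10; lhs holds on [7,9])
  i=8: ✓ (rhs at j=11; lhs holds on [8,10])
  i=9: ✗ (no rhs in [12,12])

7, 8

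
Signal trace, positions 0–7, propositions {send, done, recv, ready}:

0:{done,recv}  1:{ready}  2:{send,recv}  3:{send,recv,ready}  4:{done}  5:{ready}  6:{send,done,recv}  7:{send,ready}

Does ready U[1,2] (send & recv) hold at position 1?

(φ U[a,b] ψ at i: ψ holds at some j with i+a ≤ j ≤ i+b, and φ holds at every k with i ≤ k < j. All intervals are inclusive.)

Yes

Need some j in [2,3] with (send & recv), and ready at every k in [1,j-1].
  j=2: (send & recv) holds; ready holds at every k in [1,1] → satisfied.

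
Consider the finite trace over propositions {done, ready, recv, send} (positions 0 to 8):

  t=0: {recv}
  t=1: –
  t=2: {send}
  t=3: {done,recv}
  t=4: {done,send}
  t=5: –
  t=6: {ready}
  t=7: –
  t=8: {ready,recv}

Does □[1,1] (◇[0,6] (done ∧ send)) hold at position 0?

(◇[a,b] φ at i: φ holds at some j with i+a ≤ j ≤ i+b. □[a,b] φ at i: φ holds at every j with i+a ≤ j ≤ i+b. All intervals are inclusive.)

Check ◇[0,6] (done ∧ send) at every j in [1,1]:
  j=1: holds (witness at 4)
All positions satisfy it → formula holds.

Holds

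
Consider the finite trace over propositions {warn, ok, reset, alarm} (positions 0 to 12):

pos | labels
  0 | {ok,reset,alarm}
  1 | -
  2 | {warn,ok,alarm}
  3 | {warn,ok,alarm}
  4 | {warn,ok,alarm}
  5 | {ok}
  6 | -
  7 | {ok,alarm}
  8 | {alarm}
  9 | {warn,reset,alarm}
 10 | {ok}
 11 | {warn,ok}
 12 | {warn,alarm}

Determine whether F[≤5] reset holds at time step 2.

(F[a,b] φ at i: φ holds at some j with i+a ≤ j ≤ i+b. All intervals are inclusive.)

Does not hold

Check reset at each j in [2,7]:
  j=2: false
  j=3: false
  j=4: false
  j=5: false
  j=6: false
  j=7: false
No position in the window satisfies it → formula fails.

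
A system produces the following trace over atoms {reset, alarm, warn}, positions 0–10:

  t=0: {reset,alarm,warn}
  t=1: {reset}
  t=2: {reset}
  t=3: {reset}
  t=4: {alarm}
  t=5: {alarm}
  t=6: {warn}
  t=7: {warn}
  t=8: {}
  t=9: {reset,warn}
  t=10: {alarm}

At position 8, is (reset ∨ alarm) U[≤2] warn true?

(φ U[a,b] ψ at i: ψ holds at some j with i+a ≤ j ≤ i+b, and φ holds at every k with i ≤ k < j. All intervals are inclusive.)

Need some j in [8,10] with warn, and (reset ∨ alarm) at every k in [8,j-1].
  j=8: warn false.
  j=9: warn holds, but (reset ∨ alarm) fails at k=8 → not this j.
  j=10: warn false.
No j in the window works → until fails.

Does not hold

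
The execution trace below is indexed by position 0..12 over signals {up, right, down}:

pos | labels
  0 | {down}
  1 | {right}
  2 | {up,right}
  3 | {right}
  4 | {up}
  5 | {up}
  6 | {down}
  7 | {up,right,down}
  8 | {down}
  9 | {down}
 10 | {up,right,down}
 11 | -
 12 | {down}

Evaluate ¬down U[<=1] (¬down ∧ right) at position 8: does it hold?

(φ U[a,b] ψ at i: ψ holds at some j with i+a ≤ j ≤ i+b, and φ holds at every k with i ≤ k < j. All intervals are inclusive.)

No

Need some j in [8,9] with (¬down ∧ right), and ¬down at every k in [8,j-1].
  j=8: (¬down ∧ right) false.
  j=9: (¬down ∧ right) false.
No j in the window works → until fails.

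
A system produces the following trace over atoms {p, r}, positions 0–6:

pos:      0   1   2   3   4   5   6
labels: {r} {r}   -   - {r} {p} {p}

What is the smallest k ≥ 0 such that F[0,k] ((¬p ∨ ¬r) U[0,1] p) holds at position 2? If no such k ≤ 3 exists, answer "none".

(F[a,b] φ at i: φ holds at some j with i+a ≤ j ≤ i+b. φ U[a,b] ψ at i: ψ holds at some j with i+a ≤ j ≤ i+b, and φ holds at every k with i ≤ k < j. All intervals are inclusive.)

Scan j = 2,3,… for ((¬p ∨ ¬r) U[0,1] p):
  j=2: fails
  j=3: fails
  j=4: holds
First hit at j=4, so smallest k = 4-2 = 2.

2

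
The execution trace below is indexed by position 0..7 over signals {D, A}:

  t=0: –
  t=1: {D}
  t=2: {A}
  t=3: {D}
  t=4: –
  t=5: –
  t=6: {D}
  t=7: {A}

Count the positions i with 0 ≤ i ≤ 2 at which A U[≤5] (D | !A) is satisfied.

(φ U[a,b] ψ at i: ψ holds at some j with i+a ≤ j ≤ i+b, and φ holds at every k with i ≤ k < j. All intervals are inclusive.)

3

Evaluate at each i in [0,2]:
  i=0: ✓ (rhs at j=0)
  i=1: ✓ (rhs at j=1)
  i=2: ✓ (rhs at j=3; lhs holds on [2,2])
Positions where it holds: {0, 1, 2} → 3.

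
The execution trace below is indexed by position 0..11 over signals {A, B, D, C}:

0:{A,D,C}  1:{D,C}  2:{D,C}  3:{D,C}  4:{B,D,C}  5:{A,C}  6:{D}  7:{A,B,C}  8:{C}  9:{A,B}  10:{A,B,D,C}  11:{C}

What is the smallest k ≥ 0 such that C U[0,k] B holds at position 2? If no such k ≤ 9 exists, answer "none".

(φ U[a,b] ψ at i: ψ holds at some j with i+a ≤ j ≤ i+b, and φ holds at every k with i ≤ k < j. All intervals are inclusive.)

Need earliest j ≥ 2 with B, and C at every k in [2,j-1].
  j=2: rhs fails.
  j=3: rhs fails.
  j=4: rhs holds; lhs holds on [2,3]. k = 2.

2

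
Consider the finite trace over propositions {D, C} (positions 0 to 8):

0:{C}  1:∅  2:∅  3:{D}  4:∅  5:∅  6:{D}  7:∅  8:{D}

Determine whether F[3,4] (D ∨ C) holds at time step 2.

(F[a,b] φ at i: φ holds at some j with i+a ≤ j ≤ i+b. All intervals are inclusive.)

Check (D ∨ C) at each j in [5,6]:
  j=5: false
  j=6: true
Found at j=6 → formula holds.

Holds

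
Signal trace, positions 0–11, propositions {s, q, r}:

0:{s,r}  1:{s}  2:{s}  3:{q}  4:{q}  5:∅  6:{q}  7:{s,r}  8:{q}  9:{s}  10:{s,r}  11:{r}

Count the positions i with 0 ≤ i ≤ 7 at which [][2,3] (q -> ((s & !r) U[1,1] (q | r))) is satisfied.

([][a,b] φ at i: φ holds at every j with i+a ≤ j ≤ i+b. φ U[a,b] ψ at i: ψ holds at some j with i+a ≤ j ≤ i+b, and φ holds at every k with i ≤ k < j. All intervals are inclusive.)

Evaluate at each i in [0,7]:
  i=0: ✗ (fails at j=3)
  i=1: ✗ (fails at j=3)
  i=2: ✗ (fails at j=4)
  i=3: ✗ (fails at j=6)
  i=4: ✗ (fails at j=6)
  i=5: ✗ (fails at j=8)
  i=6: ✗ (fails at j=8)
  i=7: ✓ (all of [9,10])
Positions where it holds: {7} → 1.

1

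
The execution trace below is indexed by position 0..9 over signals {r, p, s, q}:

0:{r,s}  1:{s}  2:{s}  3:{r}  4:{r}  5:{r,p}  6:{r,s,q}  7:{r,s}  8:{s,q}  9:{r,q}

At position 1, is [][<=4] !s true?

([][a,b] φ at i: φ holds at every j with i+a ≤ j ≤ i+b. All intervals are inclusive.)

No

Check !s at every j in [1,5]:
  j=1: false
  j=2: false
  j=3: true
  j=4: true
  j=5: true
Fails at j=1 → formula fails.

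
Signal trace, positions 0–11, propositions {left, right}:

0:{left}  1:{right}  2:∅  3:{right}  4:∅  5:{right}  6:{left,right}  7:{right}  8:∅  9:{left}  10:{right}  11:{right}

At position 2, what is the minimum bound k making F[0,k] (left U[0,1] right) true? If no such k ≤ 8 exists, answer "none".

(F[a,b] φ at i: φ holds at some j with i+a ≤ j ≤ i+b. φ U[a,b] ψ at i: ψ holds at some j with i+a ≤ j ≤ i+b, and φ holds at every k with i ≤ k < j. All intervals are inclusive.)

Scan j = 2,3,… for (left U[0,1] right):
  j=2: fails
  j=3: holds
First hit at j=3, so smallest k = 3-2 = 1.

1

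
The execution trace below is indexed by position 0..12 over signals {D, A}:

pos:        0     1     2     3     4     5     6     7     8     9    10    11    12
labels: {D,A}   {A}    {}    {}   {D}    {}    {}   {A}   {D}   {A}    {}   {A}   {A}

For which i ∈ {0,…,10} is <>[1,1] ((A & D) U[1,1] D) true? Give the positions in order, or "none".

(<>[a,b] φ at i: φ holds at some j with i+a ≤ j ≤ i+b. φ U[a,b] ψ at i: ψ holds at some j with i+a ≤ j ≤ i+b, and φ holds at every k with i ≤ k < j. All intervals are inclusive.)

none

Evaluate at each i in [0,10]:
  i=0: ✗ (none in [1,1])
  i=1: ✗ (none in [2,2])
  i=2: ✗ (none in [3,3])
  i=3: ✗ (none in [4,4])
  i=4: ✗ (none in [5,5])
  i=5: ✗ (none in [6,6])
  i=6: ✗ (none in [7,7])
  i=7: ✗ (none in [8,8])
  i=8: ✗ (none in [9,9])
  i=9: ✗ (none in [10,10])
  i=10: ✗ (none in [11,11])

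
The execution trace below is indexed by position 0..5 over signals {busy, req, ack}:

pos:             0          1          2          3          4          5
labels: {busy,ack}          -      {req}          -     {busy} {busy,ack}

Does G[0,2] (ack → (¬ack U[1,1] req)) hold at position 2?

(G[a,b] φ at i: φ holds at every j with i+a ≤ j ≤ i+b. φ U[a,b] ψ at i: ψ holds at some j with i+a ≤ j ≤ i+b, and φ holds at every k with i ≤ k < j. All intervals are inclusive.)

Holds

Check (ack → (¬ack U[1,1] req)) at every j in [2,4]:
  j=2: antecedent false → ✓
  j=3: antecedent false → ✓
  j=4: antecedent false → ✓
All positions satisfy it → formula holds.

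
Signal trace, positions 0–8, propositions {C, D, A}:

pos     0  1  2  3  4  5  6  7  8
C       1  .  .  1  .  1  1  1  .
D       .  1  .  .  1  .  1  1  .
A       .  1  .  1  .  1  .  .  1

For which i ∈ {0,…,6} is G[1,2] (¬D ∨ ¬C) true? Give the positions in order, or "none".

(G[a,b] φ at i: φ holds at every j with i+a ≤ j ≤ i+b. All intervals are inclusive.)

Evaluate at each i in [0,6]:
  i=0: ✓ (all of [1,2])
  i=1: ✓ (all of [2,3])
  i=2: ✓ (all of [3,4])
  i=3: ✓ (all of [4,5])
  i=4: ✗ (fails at j=6)
  i=5: ✗ (fails at j=6)
  i=6: ✗ (fails at j=7)

0, 1, 2, 3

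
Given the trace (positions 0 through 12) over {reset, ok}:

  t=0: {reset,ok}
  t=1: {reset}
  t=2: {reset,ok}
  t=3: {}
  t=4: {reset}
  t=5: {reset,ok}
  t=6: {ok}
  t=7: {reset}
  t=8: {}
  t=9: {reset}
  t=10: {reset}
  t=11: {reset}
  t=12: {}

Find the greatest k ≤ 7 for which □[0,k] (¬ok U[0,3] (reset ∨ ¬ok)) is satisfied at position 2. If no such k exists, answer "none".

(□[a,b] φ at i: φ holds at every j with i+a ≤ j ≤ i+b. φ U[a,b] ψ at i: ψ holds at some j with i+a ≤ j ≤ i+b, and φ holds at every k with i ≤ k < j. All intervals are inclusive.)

3

(¬ok U[0,3] (reset ∨ ¬ok)) must hold from j=2 onward; find where it first fails.
  j=2: holds
  j=3: holds
  j=4: holds
  j=5: holds
  j=6: fails
Holds on [2,5], so largest k = 3.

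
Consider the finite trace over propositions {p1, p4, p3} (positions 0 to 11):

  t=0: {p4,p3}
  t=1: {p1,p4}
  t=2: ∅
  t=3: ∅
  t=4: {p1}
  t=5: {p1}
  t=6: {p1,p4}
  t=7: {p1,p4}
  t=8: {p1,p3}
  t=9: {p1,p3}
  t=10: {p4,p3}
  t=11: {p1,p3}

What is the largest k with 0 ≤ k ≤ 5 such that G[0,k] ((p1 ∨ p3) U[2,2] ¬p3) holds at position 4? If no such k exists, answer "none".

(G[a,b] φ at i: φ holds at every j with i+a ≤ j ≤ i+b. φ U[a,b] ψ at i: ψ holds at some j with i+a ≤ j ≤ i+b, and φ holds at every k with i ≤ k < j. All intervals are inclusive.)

((p1 ∨ p3) U[2,2] ¬p3) must hold from j=4 onward; find where it first fails.
  j=4: holds
  j=5: holds
  j=6: fails
Holds on [4,5], so largest k = 1.

1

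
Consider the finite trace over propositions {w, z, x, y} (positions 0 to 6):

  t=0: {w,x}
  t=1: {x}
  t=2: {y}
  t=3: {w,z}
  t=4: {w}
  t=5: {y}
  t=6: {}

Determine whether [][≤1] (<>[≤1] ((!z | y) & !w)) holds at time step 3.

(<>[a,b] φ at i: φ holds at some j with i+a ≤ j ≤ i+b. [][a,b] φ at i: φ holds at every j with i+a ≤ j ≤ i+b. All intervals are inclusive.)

False

Check <>[≤1] ((!z | y) & !w) at every j in [3,4]:
  j=3: fails (none in [3,4])
  j=4: holds (witness at 5)
Fails at j=3 → formula fails.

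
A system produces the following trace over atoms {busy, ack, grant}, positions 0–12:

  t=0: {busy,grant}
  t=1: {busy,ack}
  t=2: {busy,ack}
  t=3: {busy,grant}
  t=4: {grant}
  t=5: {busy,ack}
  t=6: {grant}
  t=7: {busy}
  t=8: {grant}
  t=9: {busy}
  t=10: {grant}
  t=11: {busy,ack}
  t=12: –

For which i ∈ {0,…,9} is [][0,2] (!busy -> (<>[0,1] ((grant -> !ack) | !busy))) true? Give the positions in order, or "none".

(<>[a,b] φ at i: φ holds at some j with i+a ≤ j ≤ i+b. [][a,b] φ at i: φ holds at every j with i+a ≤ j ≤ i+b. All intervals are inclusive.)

0, 1, 2, 3, 4, 5, 6, 7, 8, 9

Evaluate at each i in [0,9]:
  i=0: ✓ (all of [0,2])
  i=1: ✓ (all of [1,3])
  i=2: ✓ (all of [2,4])
  i=3: ✓ (all of [3,5])
  i=4: ✓ (all of [4,6])
  i=5: ✓ (all of [5,7])
  i=6: ✓ (all of [6,8])
  i=7: ✓ (all of [7,9])
  i=8: ✓ (all of [8,10])
  i=9: ✓ (all of [9,11])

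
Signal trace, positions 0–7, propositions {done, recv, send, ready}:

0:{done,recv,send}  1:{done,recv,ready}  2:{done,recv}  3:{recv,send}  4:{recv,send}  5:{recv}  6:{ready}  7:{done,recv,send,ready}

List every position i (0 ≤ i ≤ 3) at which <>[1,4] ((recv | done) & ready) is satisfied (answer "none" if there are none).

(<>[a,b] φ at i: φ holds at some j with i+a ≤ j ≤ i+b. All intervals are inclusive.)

Evaluate at each i in [0,3]:
  i=0: ✓ (witness j=1)
  i=1: ✗ (none in [2,5])
  i=2: ✗ (none in [3,6])
  i=3: ✓ (witness j=7)

0, 3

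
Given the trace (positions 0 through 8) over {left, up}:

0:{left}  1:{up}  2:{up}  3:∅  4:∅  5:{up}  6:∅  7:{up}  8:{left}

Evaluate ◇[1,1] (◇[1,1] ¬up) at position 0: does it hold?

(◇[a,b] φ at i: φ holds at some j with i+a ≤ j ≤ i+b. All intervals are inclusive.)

Check ◇[1,1] ¬up at each j in [1,1]:
  j=1: fails (none in [2,2])
No position in the window satisfies it → formula fails.

No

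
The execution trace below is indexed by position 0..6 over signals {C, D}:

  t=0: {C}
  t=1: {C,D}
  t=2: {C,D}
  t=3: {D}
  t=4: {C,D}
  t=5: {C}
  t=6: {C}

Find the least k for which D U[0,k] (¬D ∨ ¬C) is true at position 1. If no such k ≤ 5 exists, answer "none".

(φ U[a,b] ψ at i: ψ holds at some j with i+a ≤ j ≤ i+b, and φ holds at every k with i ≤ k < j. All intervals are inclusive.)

Need earliest j ≥ 1 with (¬D ∨ ¬C), and D at every k in [1,j-1].
  j=1: rhs fails.
  j=2: rhs fails.
  j=3: rhs holds; lhs holds on [1,2]. k = 2.

2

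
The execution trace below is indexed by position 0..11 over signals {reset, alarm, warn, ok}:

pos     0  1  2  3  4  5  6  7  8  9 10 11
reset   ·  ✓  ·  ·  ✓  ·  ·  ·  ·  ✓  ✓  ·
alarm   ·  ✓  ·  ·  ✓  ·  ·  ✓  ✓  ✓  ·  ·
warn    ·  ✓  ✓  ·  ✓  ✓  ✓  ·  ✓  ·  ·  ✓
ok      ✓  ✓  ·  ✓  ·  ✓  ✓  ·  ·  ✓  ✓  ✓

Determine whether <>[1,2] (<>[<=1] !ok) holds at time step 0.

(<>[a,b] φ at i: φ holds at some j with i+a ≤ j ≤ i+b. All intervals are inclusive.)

Check <>[<=1] !ok at each j in [1,2]:
  j=1: holds (witness at 2)
  j=2: holds (witness at 2)
Found at j=1 → formula holds.

True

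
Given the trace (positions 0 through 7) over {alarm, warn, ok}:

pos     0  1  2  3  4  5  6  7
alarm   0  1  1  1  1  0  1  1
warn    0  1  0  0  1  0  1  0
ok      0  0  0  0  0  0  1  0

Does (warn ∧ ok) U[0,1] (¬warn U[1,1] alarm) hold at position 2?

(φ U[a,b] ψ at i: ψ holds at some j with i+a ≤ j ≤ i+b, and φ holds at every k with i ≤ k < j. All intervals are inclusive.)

Need some j in [2,3] with (¬warn U[1,1] alarm), and (warn ∧ ok) at every k in [2,j-1].
  j=2: (¬warn U[1,1] alarm) holds; no prefix to check → satisfied.

True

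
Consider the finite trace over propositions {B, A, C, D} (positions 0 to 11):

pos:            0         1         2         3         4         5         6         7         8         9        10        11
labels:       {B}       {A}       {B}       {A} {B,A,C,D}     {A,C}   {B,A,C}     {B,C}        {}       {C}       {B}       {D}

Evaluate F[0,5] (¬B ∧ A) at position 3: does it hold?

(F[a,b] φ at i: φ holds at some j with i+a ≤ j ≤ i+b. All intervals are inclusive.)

Yes

Check (¬B ∧ A) at each j in [3,8]:
  j=3: true
  j=4: false
  j=5: true
  j=6: false
  j=7: false
  j=8: false
Found at j=3 → formula holds.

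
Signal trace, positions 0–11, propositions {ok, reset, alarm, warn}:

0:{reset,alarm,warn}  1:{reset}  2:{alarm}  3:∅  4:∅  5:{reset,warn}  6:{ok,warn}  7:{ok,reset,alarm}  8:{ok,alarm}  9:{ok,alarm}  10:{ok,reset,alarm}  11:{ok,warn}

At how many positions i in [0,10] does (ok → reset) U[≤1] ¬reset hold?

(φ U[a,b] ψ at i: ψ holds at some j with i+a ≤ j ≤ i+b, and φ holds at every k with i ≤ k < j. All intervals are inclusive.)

10

Evaluate at each i in [0,10]:
  i=0: ✗ (no rhs in [0,1])
  i=1: ✓ (rhs at j=2; lhs holds on [1,1])
  i=2: ✓ (rhs at j=2)
  i=3: ✓ (rhs at j=3)
  i=4: ✓ (rhs at j=4)
  i=5: ✓ (rhs at j=6; lhs holds on [5,5])
  i=6: ✓ (rhs at j=6)
  i=7: ✓ (rhs at j=8; lhs holds on [7,7])
  i=8: ✓ (rhs at j=8)
  i=9: ✓ (rhs at j=9)
  i=10: ✓ (rhs at j=11; lhs holds on [10,10])
Positions where it holds: {1, 2, 3, 4, 5, 6, 7, 8, 9, 10} → 10.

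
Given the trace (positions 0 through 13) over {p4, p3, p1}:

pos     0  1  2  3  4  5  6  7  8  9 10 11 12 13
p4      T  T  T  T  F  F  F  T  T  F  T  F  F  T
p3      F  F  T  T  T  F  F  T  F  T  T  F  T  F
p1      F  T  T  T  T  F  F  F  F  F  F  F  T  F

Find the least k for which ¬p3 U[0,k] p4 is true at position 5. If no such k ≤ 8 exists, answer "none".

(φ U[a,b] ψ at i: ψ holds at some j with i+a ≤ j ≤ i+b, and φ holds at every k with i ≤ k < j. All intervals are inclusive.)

2

Need earliest j ≥ 5 with p4, and ¬p3 at every k in [5,j-1].
  j=5: rhs fails.
  j=6: rhs fails.
  j=7: rhs holds; lhs holds on [5,6]. k = 2.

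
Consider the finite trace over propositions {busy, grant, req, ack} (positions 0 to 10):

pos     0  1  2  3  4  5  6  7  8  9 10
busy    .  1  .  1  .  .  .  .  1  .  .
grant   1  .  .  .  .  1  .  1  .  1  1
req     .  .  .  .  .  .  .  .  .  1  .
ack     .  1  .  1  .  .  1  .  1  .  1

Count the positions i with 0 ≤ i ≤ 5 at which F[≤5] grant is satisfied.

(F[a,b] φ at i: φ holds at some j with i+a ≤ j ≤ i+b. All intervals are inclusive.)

6

Evaluate at each i in [0,5]:
  i=0: ✓ (witness j=0)
  i=1: ✓ (witness j=5)
  i=2: ✓ (witness j=5)
  i=3: ✓ (witness j=5)
  i=4: ✓ (witness j=5)
  i=5: ✓ (witness j=5)
Positions where it holds: {0, 1, 2, 3, 4, 5} → 6.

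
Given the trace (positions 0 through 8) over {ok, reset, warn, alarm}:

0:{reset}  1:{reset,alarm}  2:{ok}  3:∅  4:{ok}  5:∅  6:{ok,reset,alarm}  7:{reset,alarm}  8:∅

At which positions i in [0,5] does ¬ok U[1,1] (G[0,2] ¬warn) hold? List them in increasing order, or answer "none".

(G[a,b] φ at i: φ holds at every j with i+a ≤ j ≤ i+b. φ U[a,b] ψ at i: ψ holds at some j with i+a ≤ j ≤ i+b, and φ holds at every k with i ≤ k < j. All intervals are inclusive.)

0, 1, 3, 5

Evaluate at each i in [0,5]:
  i=0: ✓ (rhs at j=1; lhs holds on [0,0])
  i=1: ✓ (rhs at j=2; lhs holds on [1,1])
  i=2: ✗ (lhs fails at k=2 before rhs at j=3)
  i=3: ✓ (rhs at j=4; lhs holds on [3,3])
  i=4: ✗ (lhs fails at k=4 before rhs at j=5)
  i=5: ✓ (rhs at j=6; lhs holds on [5,5])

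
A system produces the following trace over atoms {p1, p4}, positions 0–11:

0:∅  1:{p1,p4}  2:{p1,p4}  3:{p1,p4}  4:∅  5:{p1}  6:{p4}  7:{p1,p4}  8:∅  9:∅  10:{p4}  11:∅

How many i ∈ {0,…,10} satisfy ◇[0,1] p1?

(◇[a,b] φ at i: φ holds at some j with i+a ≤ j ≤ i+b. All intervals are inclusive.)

8

Evaluate at each i in [0,10]:
  i=0: ✓ (witness j=1)
  i=1: ✓ (witness j=1)
  i=2: ✓ (witness j=2)
  i=3: ✓ (witness j=3)
  i=4: ✓ (witness j=5)
  i=5: ✓ (witness j=5)
  i=6: ✓ (witness j=7)
  i=7: ✓ (witness j=7)
  i=8: ✗ (none in [8,9])
  i=9: ✗ (none in [9,10])
  i=10: ✗ (none in [10,11])
Positions where it holds: {0, 1, 2, 3, 4, 5, 6, 7} → 8.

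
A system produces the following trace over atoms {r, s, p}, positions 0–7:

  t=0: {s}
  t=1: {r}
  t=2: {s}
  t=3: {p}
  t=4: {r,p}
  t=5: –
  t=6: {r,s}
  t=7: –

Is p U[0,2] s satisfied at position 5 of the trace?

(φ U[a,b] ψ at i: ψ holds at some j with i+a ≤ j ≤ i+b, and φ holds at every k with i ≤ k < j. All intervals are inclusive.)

Does not hold

Need some j in [5,7] with s, and p at every k in [5,j-1].
  j=5: s false.
  j=6: s holds, but p fails at k=5 → not this j.
  j=7: s false.
No j in the window works → until fails.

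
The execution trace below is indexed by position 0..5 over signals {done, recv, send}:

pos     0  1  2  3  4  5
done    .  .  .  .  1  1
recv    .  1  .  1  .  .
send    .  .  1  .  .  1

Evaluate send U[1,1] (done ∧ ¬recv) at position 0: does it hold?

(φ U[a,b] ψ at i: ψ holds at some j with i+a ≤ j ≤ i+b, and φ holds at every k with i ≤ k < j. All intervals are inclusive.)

No

Need some j in [1,1] with (done ∧ ¬recv), and send at every k in [0,j-1].
  j=1: (done ∧ ¬recv) false.
No j in the window works → until fails.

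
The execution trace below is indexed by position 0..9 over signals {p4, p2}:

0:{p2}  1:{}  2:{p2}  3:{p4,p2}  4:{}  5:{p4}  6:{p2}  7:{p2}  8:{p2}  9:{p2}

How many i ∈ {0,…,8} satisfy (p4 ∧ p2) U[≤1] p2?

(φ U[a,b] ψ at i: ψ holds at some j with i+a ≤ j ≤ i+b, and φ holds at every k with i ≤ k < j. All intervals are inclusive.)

6

Evaluate at each i in [0,8]:
  i=0: ✓ (rhs at j=0)
  i=1: ✗ (lhs fails at k=1 before rhs at j=2)
  i=2: ✓ (rhs at j=2)
  i=3: ✓ (rhs at j=3)
  i=4: ✗ (no rhs in [4,5])
  i=5: ✗ (lhs fails at k=5 before rhs at j=6)
  i=6: ✓ (rhs at j=6)
  i=7: ✓ (rhs at j=7)
  i=8: ✓ (rhs at j=8)
Positions where it holds: {0, 2, 3, 6, 7, 8} → 6.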